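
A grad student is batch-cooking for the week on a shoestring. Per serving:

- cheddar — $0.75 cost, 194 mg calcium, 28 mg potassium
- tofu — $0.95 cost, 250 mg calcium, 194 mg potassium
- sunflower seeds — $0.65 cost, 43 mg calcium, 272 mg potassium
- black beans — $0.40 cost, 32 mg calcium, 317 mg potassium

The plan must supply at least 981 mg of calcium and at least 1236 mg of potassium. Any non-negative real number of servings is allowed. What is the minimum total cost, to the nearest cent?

$4.18

Minimising a linear cost over {calcium ≥ 981, potassium ≥ 1236, servings ≥ 0} — the optimum is at a vertex, using one or two foods.
cheddar only: max(981/194, 1236/28) = 44.14 servings → $33.11.
tofu only: max(981/250, 1236/194) = 6.371 servings → $6.05.
sunflower seeds only: max(981/43, 1236/272) = 22.81 servings → $14.83.
black beans only: max(981/32, 1236/317) = 30.66 servings → $12.26.
cheddar + tofu with both targets exact would need a negative amount; discard.
cheddar + sunflower seeds with both tight: 4.144 servings and 4.118 servings → $5.78.
cheddar + black beans with both tight: 4.479 servings and 3.503 servings → $4.76.
tofu + sunflower seeds with both tight: 3.582 servings and 1.989 servings → $4.70.
tofu + black beans with both tight: 3.716 servings and 1.625 servings → $4.18.
sunflower seeds + black beans: the both-tight solution has a negative serving — not a feasible corner.
Cheapest feasible corner: $4.18.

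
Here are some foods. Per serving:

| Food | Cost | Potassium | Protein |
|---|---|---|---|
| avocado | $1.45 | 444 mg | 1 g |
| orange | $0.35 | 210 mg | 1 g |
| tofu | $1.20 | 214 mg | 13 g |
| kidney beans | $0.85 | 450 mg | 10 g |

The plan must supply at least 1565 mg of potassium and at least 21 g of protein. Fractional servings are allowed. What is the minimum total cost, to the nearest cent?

avocado only: max(1565/444, 21/1) = 21 servings → $30.45.
orange only: max(1565/210, 21/1) = 21 servings → $7.35.
tofu only: max(1565/214, 21/13) = 7.313 servings → $8.78.
kidney beans only: max(1565/450, 21/10) = 3.478 servings → $2.96.
avocado + orange: the both-tight solution has a negative serving — not a feasible corner.
avocado + tofu with both tight: 2.852 servings and 1.396 servings → $5.81.
avocado + kidney beans with both tight: 1.554 servings and 1.945 servings → $3.91.
orange + tofu with both tight: 6.3 servings and 1.131 servings → $3.56.
orange + kidney beans with both tight: 3.758 servings and 1.724 servings → $2.78.
tofu + kidney beans: the both-tight solution has a negative serving — not a feasible corner.
The minimum over all feasible corners is $2.78.

$2.78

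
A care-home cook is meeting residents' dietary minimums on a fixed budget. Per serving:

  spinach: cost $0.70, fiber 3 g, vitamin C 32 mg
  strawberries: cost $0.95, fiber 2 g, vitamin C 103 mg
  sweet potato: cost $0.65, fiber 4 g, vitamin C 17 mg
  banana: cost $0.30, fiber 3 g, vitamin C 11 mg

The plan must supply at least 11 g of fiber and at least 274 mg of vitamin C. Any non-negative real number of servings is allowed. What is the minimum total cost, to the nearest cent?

$2.93

With two linear requirements the optimum uses one or two foods; enumerate the corners.
spinach only: max(11/3, 274/32) = 8.562 servings → $5.99.
strawberries only: max(11/2, 274/103) = 5.5 servings → $5.22.
sweet potato only: max(11/4, 274/17) = 16.12 servings → $10.48.
banana only: max(11/3, 274/11) = 24.91 servings → $7.47.
spinach + strawberries with both tight: 2.388 servings and 1.918 servings → $3.49.
spinach + sweet potato with both targets exact would need a negative amount; discard.
spinach + banana: the both-tight solution has a negative serving — not a feasible corner.
strawberries + sweet potato with both tight: 2.405 servings and 1.548 servings → $3.29.
strawberries + banana with both tight: 2.443 servings and 2.038 servings → $2.93.
sweet potato + banana: the both-tight solution has a negative serving — not a feasible corner.
The minimum over all feasible corners is $2.93.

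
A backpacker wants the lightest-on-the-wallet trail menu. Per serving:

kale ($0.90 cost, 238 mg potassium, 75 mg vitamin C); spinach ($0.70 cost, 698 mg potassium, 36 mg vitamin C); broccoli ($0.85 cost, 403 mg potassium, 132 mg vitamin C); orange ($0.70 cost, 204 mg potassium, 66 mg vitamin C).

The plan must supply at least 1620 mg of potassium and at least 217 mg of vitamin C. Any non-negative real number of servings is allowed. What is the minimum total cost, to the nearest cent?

$2.16

kale only: max(1620/238, 217/75) = 6.807 servings → $6.13.
spinach only: max(1620/698, 217/36) = 6.028 servings → $4.22.
broccoli only: max(1620/403, 217/132) = 4.02 servings → $3.42.
orange only: max(1620/204, 217/66) = 7.941 servings → $5.56.
kale + spinach with both tight: 2.127 servings and 1.595 servings → $3.03.
kale + broccoli: intersection lies outside the first quadrant.
kale + orange: intersection lies outside the first quadrant.
spinach + broccoli with both tight: 1.628 servings and 1.2 servings → $2.16.
spinach + orange with both tight: 1.618 servings and 2.405 servings → $2.82.
broccoli + orange with both targets exact would need a negative amount; discard.
The minimum over all feasible corners is $2.16.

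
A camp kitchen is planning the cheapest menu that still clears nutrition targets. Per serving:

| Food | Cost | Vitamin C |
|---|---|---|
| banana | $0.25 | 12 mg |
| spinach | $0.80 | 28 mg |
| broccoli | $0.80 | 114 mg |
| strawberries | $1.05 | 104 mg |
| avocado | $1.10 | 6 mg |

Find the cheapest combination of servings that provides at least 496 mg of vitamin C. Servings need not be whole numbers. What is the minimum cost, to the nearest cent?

Cost per mg of vitamin C: broccoli $0.0070, strawberries $0.0101, banana $0.0208, spinach $0.0286, avocado $0.1833.
With no serving limits, use only broccoli: 496 mg / 114 mg = 4.351 servings × $0.80 = $3.48.

$3.48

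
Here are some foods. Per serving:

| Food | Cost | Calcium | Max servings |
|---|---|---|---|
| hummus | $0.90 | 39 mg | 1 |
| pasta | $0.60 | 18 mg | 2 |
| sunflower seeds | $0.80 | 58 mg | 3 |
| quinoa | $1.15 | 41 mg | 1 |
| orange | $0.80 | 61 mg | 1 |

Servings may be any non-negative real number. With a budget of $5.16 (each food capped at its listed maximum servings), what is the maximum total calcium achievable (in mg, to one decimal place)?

Calcium per dollar: orange 76.25, sunflower seeds 72.5, hummus 43.33, quinoa 35.65, pasta 30.
Take 1 serving of orange: spends $0.80, +61.0 mg calcium (running total 61.0 mg).
Take 3 servings of sunflower seeds: spends $2.40, +174.0 mg calcium (running total 235.0 mg).
Take 1 serving of hummus: spends $0.90, +39.0 mg calcium (running total 274.0 mg).
Take 0.9217 servings of quinoa: spends $1.06, +37.8 mg calcium (running total 311.8 mg).
Greedy by best ratio exhausts the cost allowance optimally: 311.8 mg.

311.8 mg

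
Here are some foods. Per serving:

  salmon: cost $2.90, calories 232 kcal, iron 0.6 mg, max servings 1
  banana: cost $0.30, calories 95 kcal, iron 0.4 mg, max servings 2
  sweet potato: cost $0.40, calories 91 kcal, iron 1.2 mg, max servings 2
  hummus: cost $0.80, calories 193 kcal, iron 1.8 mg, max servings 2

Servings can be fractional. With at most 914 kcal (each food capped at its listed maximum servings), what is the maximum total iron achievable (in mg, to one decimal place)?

7.2 mg

Iron per kcal: sweet potato 0.01319, hummus 0.009326, banana 0.004211, salmon 0.002586.
Take 2 servings of sweet potato: uses 182 kcal, +2.4 mg iron (running total 2.4 mg).
Take 2 servings of hummus: uses 386 kcal, +3.6 mg iron (running total 6.0 mg).
Take 2 servings of banana: uses 190 kcal, +0.8 mg iron (running total 6.8 mg).
Take 0.6724 servings of salmon: uses 156 kcal, +0.4 mg iron (running total 7.2 mg).
Greedy by best ratio exhausts the calories allowance optimally: 7.2 mg.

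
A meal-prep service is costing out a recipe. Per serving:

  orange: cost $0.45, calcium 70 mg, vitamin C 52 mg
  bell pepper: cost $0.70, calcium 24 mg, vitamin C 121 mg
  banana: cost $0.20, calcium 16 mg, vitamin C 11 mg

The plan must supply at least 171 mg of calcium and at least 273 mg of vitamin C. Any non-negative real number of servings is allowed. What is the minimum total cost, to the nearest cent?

For a min-cost LP with two ≥-constraints, a basic feasible solution has at most two positive variables.
orange only: max(171/70, 273/52) = 5.25 servings → $2.36.
bell pepper only: max(171/24, 273/121) = 7.125 servings → $4.99.
banana only: max(171/16, 273/11) = 24.82 servings → $4.96.
orange + bell pepper with both tight: 1.958 servings and 1.415 servings → $1.87.
orange + banana: the both-tight solution has a negative serving — not a feasible corner.
bell pepper + banana with both tight: 1.487 servings and 8.456 servings → $2.73.
The minimum over all feasible corners is $1.87.

$1.87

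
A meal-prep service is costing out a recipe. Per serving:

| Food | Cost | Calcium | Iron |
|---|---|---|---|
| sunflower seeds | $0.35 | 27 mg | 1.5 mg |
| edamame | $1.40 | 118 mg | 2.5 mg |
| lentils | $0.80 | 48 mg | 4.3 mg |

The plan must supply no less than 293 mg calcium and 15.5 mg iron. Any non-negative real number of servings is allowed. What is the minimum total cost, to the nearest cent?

$3.77

sunflower seeds only: max(293/27, 15.5/1.5) = 10.85 servings → $3.80.
edamame only: max(293/118, 15.5/2.5) = 6.2 servings → $8.68.
lentils only: max(293/48, 15.5/4.3) = 6.104 servings → $4.88.
sunflower seeds + edamame with both tight: 10.01 servings and 0.1918 servings → $3.77.
sunflower seeds + lentils with both targets exact would need a negative amount; discard.
edamame + lentils with both tight: 1.332 servings and 2.83 servings → $4.13.
The minimum over all feasible corners is $3.77.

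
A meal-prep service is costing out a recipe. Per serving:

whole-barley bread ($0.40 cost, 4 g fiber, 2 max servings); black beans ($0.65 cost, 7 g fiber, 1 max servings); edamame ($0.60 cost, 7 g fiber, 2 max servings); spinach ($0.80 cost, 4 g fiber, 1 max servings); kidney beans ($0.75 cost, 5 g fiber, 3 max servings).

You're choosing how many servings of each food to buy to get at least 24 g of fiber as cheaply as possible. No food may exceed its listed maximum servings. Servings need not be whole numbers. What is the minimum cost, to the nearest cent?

$2.15

Cost per g of fiber: edamame $0.0857, black beans $0.0929, whole-barley bread $0.1000, kidney beans $0.1500, spinach $0.2000.
Take 2 servings of edamame: +14.0 g fiber for $1.20 (total $1.20, still need 10.0 g).
Take 1 serving of black beans: +7.0 g fiber for $0.65 (total $1.85, still need 3.0 g).
Take 0.75 servings of whole-barley bread: +3.0 g fiber for $0.30 (total $2.15, still need 0.0 g).
Greedy by cheapest-per-g is optimal for a single linear constraint, so the minimum cost is $2.15.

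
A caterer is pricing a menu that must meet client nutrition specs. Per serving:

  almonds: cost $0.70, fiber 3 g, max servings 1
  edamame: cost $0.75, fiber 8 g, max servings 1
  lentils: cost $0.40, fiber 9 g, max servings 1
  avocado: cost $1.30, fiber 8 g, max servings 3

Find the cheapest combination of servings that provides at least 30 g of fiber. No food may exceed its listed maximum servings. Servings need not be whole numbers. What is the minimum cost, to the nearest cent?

$3.26

Cost per g of fiber: lentils $0.0444, edamame $0.0938, avocado $0.1625, almonds $0.2333.
Take 1 serving of lentils: +9.0 g fiber for $0.40 (total $0.40, still need 21.0 g).
Take 1 serving of edamame: +8.0 g fiber for $0.75 (total $1.15, still need 13.0 g).
Take 1.625 servings of avocado: +13.0 g fiber for $2.11 (total $3.26, still need 0.0 g).
Filling from the cheapest source first is optimal under one linear minimum: $3.26.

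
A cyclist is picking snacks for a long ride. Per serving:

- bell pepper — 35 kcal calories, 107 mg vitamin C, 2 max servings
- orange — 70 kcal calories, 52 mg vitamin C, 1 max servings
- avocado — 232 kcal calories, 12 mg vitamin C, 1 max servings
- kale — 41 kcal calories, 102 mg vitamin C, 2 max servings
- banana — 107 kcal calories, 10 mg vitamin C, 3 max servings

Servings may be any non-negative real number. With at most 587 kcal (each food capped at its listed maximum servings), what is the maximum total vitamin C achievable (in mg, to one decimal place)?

Vitamin C per kcal: bell pepper 3.057, kale 2.488, orange 0.7429, banana 0.09346, avocado 0.05172.
Take 2 servings of bell pepper: uses 70 kcal, +214.0 mg vitamin C (running total 214.0 mg).
Take 2 servings of kale: uses 82 kcal, +204.0 mg vitamin C (running total 418.0 mg).
Take 1 serving of orange: uses 70 kcal, +52.0 mg vitamin C (running total 470.0 mg).
Take 3 servings of banana: uses 321 kcal, +30.0 mg vitamin C (running total 500.0 mg).
Take 0.1897 servings of avocado: uses 44 kcal, +2.3 mg vitamin C (running total 502.3 mg).
Greedy by best ratio exhausts the calories allowance optimally: 502.3 mg.

502.3 mg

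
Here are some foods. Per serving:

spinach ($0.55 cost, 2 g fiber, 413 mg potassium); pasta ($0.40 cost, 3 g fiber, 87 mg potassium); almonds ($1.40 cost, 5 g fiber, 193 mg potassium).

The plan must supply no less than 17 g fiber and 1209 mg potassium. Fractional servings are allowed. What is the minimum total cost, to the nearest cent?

$2.84

With two linear requirements the optimum uses one or two foods; enumerate the corners.
spinach only: max(17/2, 1209/413) = 8.5 servings → $4.67.
pasta only: max(17/3, 1209/87) = 13.9 servings → $5.56.
almonds only: max(17/5, 1209/193) = 6.264 servings → $8.77.
spinach + pasta with both tight: 2.017 servings and 4.322 servings → $2.84.
spinach + almonds with both tight: 1.646 servings and 2.742 servings → $4.74.
pasta + almonds with both targets exact would need a negative amount; discard.
So the least-cost plan costs $2.84.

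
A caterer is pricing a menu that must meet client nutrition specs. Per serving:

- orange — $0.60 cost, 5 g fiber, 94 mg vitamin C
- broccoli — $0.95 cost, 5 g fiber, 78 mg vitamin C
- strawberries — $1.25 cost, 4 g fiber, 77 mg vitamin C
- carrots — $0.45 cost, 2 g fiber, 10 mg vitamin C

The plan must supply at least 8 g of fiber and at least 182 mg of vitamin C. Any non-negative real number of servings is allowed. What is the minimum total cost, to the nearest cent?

$1.16

orange only: max(8/5, 182/94) = 1.936 servings → $1.16.
broccoli only: max(8/5, 182/78) = 2.333 servings → $2.22.
strawberries only: max(8/4, 182/77) = 2.364 servings → $2.95.
carrots only: max(8/2, 182/10) = 18.2 servings → $8.19.
orange + broccoli: intersection lies outside the first quadrant.
orange + strawberries: intersection lies outside the first quadrant.
orange + carrots: intersection lies outside the first quadrant.
broccoli + strawberries: the both-tight solution has a negative serving — not a feasible corner.
broccoli + carrots with both targets exact would need a negative amount; discard.
strawberries + carrots: the both-tight solution has a negative serving — not a feasible corner.
The minimum over all feasible corners is $1.16.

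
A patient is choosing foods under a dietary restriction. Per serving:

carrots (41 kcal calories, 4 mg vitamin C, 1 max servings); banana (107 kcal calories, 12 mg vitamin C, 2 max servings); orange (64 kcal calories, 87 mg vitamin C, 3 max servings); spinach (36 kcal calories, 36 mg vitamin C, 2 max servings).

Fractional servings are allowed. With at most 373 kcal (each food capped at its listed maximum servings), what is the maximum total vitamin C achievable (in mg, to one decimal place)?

Vitamin C per kcal: orange 1.359, spinach 1, banana 0.1121, carrots 0.09756.
Take 3 servings of orange: uses 192 kcal, +261.0 mg vitamin C (running total 261.0 mg).
Take 2 servings of spinach: uses 72 kcal, +72.0 mg vitamin C (running total 333.0 mg).
Take 1.019 servings of banana: uses 109 kcal, +12.2 mg vitamin C (running total 345.2 mg).
Greedy by best ratio exhausts the calories allowance optimally: 345.2 mg.

345.2 mg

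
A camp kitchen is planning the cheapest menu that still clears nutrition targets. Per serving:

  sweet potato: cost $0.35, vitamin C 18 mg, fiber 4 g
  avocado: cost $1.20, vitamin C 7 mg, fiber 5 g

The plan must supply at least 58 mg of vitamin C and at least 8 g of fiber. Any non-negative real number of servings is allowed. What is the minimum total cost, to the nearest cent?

$1.13

Compare the cost at each extreme point of the feasible region.
sweet potato only: max(58/18, 8/4) = 3.222 servings → $1.13.
avocado only: max(58/7, 8/5) = 8.286 servings → $9.94.
sweet potato + avocado: the both-tight solution has a negative serving — not a feasible corner.
So the least-cost plan costs $1.13.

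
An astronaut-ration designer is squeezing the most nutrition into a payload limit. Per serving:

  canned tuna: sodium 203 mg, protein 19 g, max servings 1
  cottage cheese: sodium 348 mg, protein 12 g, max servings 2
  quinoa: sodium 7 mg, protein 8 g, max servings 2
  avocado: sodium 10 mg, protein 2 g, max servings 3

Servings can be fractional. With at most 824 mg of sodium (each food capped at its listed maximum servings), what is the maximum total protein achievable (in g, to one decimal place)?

Protein per mg sodium: quinoa 1.143, avocado 0.2, canned tuna 0.0936, cottage cheese 0.03448.
Take 2 servings of quinoa: uses 14 mg sodium, +16.0 g protein (running total 16.0 g).
Take 3 servings of avocado: uses 30 mg sodium, +6.0 g protein (running total 22.0 g).
Take 1 serving of canned tuna: uses 203 mg sodium, +19.0 g protein (running total 41.0 g).
Take 1.658 servings of cottage cheese: uses 577 mg sodium, +19.9 g protein (running total 60.9 g).
Greedy by best ratio exhausts the sodium allowance optimally: 60.9 g.

60.9 g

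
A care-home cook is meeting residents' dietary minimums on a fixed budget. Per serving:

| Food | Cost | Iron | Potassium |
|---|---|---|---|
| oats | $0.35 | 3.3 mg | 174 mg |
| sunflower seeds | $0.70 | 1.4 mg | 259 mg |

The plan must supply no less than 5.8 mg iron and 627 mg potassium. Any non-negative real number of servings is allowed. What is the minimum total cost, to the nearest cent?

$1.26

Compare the cost at each extreme point of the feasible region.
oats only: max(5.8/3.3, 627/174) = 3.603 servings → $1.26.
sunflower seeds only: max(5.8/1.4, 627/259) = 4.143 servings → $2.90.
oats + sunflower seeds with both tight: 1.022 servings and 1.734 servings → $1.57.
So the least-cost plan costs $1.26.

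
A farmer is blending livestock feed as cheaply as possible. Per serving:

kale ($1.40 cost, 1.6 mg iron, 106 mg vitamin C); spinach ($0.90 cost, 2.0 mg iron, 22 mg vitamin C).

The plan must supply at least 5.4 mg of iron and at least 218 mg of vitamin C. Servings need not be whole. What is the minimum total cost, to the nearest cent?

At the optimum either one food covers both requirements or two foods hit both targets exactly; no other combination can be cheaper.
kale only: max(5.4/1.6, 218/106) = 3.375 servings → $4.72.
spinach only: max(5.4/2.0, 218/22) = 9.909 servings → $8.92.
kale + spinach with both tight: 1.794 servings and 1.265 servings → $3.65.
The minimum over all feasible corners is $3.65.

$3.65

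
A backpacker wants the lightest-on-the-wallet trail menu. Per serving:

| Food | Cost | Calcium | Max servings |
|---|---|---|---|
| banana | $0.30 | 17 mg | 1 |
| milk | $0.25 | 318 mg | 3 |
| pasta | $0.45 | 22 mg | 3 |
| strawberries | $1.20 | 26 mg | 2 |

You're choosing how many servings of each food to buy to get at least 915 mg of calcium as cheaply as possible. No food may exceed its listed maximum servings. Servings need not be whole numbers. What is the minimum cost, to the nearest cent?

$0.72

Cost per mg of calcium: milk $0.0008, banana $0.0176, pasta $0.0205, strawberries $0.0462.
Take 2.877 servings of milk: +915.0 mg calcium for $0.72 (total $0.72, still need 0.0 mg).
Filling from the cheapest source first is optimal under one linear minimum: $0.72.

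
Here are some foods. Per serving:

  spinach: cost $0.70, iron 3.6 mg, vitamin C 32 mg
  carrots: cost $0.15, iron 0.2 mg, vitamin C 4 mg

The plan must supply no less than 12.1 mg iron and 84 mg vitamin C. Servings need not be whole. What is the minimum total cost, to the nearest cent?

spinach only: max(12.1/3.6, 84/32) = 3.361 servings → $2.35.
carrots only: max(12.1/0.2, 84/4) = 60.5 servings → $9.07.
spinach + carrots: intersection lies outside the first quadrant.
The minimum over all feasible corners is $2.35.

$2.35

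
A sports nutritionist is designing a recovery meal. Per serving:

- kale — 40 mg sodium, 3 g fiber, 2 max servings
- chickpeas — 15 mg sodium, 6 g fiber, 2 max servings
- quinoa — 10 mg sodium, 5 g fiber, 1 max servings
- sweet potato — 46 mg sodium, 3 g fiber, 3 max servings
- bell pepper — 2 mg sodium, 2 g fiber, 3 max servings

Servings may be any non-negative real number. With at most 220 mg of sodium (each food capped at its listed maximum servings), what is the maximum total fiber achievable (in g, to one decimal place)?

Fiber per mg sodium: bell pepper 1, quinoa 0.5, chickpeas 0.4, kale 0.075, sweet potato 0.06522.
Take 3 servings of bell pepper: uses 6 mg sodium, +6.0 g fiber (running total 6.0 g).
Take 1 serving of quinoa: uses 10 mg sodium, +5.0 g fiber (running total 11.0 g).
Take 2 servings of chickpeas: uses 30 mg sodium, +12.0 g fiber (running total 23.0 g).
Take 2 servings of kale: uses 80 mg sodium, +6.0 g fiber (running total 29.0 g).
Take 2.043 servings of sweet potato: uses 94 mg sodium, +6.1 g fiber (running total 35.1 g).
Filling greedily by fiber-per-mg sodium is optimal for one linear limit, giving 35.1 g.

35.1 g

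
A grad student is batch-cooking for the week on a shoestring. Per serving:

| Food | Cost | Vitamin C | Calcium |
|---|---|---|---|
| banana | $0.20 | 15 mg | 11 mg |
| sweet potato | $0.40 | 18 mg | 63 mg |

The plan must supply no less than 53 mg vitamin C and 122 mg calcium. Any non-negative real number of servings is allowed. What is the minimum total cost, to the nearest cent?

An LP optimum is at a vertex; with two nutrient constraints at most two foods are used. Check each candidate.
banana only: max(53/15, 122/11) = 11.09 servings → $2.22.
sweet potato only: max(53/18, 122/63) = 2.944 servings → $1.18.
banana + sweet potato with both tight: 1.53 servings and 1.669 servings → $0.97.
So the least-cost plan costs $0.97.

$0.97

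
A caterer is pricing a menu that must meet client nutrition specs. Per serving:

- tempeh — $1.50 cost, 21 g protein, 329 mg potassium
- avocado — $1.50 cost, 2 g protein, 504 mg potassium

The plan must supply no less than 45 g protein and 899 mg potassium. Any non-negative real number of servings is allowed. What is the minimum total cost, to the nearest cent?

$3.77

Check every corner: each single food scaled to meet both minima, and each pair solved so both constraints bind.
tempeh only: max(45/21, 899/329) = 2.733 servings → $4.10.
avocado only: max(45/2, 899/504) = 22.5 servings → $33.75.
tempeh + avocado with both tight: 2.104 servings and 0.4104 servings → $3.77.
The minimum over all feasible corners is $3.77.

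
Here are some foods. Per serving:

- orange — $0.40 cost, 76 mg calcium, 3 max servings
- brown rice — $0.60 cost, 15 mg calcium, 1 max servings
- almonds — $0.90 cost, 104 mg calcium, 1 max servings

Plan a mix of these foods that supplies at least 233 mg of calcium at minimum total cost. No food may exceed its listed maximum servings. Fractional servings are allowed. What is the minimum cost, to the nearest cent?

$1.24

Cost per mg of calcium: orange $0.0053, almonds $0.0087, brown rice $0.0400.
Take 3 servings of orange: +228.0 mg calcium for $1.20 (total $1.20, still need 5.0 mg).
Take 0.04808 servings of almonds: +5.0 mg calcium for $0.04 (total $1.24, still need 0.0 mg).
Filling from the cheapest source first is optimal under one linear minimum: $1.24.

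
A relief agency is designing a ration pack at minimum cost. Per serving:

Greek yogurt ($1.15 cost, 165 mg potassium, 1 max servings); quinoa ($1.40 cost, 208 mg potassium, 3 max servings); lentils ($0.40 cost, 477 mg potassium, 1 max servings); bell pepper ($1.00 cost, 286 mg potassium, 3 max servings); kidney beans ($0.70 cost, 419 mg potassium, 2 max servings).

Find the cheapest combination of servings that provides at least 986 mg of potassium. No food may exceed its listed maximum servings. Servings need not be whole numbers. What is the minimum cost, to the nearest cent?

$1.25

Cost per mg of potassium: lentils $0.0008, kidney beans $0.0017, bell pepper $0.0035, quinoa $0.0067, Greek yogurt $0.0070.
Take 1 serving of lentils: +477.0 mg potassium for $0.40 (total $0.40, still need 509.0 mg).
Take 1.215 servings of kidney beans: +509.0 mg potassium for $0.85 (total $1.25, still need 0.0 mg).
Greedy by cheapest-per-mg is optimal for a single linear constraint, so the minimum cost is $1.25.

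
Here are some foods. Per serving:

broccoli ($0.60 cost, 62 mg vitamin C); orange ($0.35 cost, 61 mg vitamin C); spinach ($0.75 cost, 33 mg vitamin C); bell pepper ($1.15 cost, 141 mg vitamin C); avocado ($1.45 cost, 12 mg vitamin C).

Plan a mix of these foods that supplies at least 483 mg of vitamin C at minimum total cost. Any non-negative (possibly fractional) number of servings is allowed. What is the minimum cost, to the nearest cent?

$2.77

Cost per mg of vitamin C: orange $0.0057, bell pepper $0.0082, broccoli $0.0097, spinach $0.0227, avocado $0.1208.
With no serving limits, use only orange: 483 mg / 61 mg = 7.918 servings × $0.35 = $2.77.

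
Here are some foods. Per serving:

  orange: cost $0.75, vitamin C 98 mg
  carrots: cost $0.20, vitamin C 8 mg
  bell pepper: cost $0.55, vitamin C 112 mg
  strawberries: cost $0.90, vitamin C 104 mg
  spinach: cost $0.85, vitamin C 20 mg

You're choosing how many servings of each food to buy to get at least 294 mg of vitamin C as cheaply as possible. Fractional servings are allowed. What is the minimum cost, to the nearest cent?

$1.44

Cost per mg of vitamin C: bell pepper $0.0049, orange $0.0077, strawberries $0.0087, carrots $0.0250, spinach $0.0425.
With no serving limits, use only bell pepper: 294 mg / 112 mg = 2.625 servings × $0.55 = $1.44.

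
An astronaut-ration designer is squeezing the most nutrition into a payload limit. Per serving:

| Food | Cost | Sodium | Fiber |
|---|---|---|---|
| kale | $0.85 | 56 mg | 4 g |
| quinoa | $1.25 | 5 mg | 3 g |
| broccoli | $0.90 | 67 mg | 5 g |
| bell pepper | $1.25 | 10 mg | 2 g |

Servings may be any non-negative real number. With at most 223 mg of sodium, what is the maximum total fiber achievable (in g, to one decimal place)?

Fiber per mg sodium: quinoa 0.6, bell pepper 0.2, broccoli 0.07463, kale 0.07143.
With no serving limits, spend the whole sodium allowance on quinoa: 223 mg / 5 mg × 3 g = 133.8 g.

133.8 g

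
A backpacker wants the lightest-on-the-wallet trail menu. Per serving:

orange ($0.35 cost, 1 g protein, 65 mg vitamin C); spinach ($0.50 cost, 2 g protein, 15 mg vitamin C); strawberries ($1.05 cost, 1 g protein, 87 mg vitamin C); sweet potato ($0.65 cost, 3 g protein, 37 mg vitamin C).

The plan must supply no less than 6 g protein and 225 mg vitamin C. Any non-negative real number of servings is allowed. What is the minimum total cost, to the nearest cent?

At the optimum either one food covers both requirements or two foods hit both targets exactly; no other combination can be cheaper.
orange only: max(6/1, 225/65) = 6 servings → $2.10.
spinach only: max(6/2, 225/15) = 15 servings → $7.50.
strawberries only: max(6/1, 225/87) = 6 servings → $6.30.
sweet potato only: max(6/3, 225/37) = 6.081 servings → $3.95.
orange + spinach with both tight: 3.13 servings and 1.435 servings → $1.81.
orange + strawberries: intersection lies outside the first quadrant.
orange + sweet potato with both tight: 2.867 servings and 1.044 servings → $1.68.
spinach + strawberries with both tight: 1.868 servings and 2.264 servings → $3.31.
spinach + sweet potato: intersection lies outside the first quadrant.
strawberries + sweet potato with both tight: 2.022 servings and 1.326 servings → $2.99.
So the least-cost plan costs $1.68.

$1.68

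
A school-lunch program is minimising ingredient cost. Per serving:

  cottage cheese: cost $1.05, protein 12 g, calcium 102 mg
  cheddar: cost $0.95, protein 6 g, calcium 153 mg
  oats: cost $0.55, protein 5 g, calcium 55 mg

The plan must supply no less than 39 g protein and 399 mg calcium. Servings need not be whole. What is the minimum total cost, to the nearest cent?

$3.69

A basic optimal solution has at most two foods positive. Try each food alone and each pair with both targets met exactly.
cottage cheese only: max(39/12, 399/102) = 3.912 servings → $4.11.
cheddar only: max(39/6, 399/153) = 6.5 servings → $6.17.
oats only: max(39/5, 399/55) = 7.8 servings → $4.29.
cottage cheese + cheddar with both tight: 2.919 servings and 0.6618 servings → $3.69.
cottage cheese + oats with both tight: 1 serving and 5.4 servings → $4.02.
cheddar + oats: the both-tight solution has a negative serving — not a feasible corner.
The minimum over all feasible corners is $3.69.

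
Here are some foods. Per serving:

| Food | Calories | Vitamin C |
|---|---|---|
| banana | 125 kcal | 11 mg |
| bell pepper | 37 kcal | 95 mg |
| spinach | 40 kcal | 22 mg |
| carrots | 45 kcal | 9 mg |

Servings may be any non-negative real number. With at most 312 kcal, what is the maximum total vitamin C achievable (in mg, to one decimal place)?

Vitamin C per kcal: bell pepper 2.568, spinach 0.55, carrots 0.2, banana 0.088.
With no serving limits, spend the whole calories allowance on bell pepper: 312 kcal / 37 kcal × 95 mg = 801.1 mg.

801.1 mg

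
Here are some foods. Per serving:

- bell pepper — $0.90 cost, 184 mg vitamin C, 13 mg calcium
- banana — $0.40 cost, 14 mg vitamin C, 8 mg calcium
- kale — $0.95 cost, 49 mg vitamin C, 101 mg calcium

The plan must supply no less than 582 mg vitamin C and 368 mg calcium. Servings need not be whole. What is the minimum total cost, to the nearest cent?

Check every corner: each single food scaled to meet both minima, and each pair solved so both constraints bind.
bell pepper only: max(582/184, 368/13) = 28.31 servings → $25.48.
banana only: max(582/14, 368/8) = 46 servings → $18.40.
kale only: max(582/49, 368/101) = 11.88 servings → $11.28.
bell pepper + banana with both targets exact would need a negative amount; discard.
bell pepper + kale with both tight: 2.271 servings and 3.351 servings → $5.23.
banana + kale with both tight: 39.87 servings and 0.4853 servings → $16.41.
So the least-cost plan costs $5.23.

$5.23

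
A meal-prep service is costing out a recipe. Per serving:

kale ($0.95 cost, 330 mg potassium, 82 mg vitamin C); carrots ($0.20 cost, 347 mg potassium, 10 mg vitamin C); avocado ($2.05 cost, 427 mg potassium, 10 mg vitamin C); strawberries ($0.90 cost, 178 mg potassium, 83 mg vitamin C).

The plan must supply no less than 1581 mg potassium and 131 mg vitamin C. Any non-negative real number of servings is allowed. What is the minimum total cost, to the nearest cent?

kale only: max(1581/330, 131/82) = 4.791 servings → $4.55.
carrots only: max(1581/347, 131/10) = 13.1 servings → $2.62.
avocado only: max(1581/427, 131/10) = 13.1 servings → $26.86.
strawberries only: max(1581/178, 131/83) = 8.882 servings → $7.99.
kale + carrots with both tight: 1.179 servings and 3.435 servings → $1.81.
kale + avocado with both tight: 1.265 servings and 2.725 servings → $6.79.
kale + strawberries: the both-tight solution has a negative serving — not a feasible corner.
carrots + avocado: the both-tight solution has a negative serving — not a feasible corner.
carrots + strawberries with both tight: 3.993 servings and 1.097 servings → $1.79.
avocado + strawberries with both tight: 3.206 servings and 1.192 servings → $7.64.
The minimum over all feasible corners is $1.79.

$1.79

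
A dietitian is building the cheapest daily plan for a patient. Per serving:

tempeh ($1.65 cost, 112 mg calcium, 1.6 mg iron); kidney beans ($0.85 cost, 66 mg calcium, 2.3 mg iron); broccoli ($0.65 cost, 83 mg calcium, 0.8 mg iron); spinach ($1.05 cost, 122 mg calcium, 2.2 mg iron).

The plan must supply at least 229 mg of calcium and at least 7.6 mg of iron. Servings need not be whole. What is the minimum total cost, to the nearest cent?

Two binding constraints pin down two serving amounts, so the optimal mix uses at most two foods. The candidates are each food alone (scaled to the tighter of calcium/iron) and each pair with both constraints tight.
tempeh only: max(229/112, 7.6/1.6) = 4.75 servings → $7.84.
kidney beans only: max(229/66, 7.6/2.3) = 3.47 servings → $2.95.
broccoli only: max(229/83, 7.6/0.8) = 9.5 servings → $6.17.
spinach only: max(229/122, 7.6/2.2) = 3.455 servings → $3.63.
tempeh + kidney beans with both tight: 0.1651 servings and 3.189 servings → $2.98.
tempeh + broccoli with both targets exact would need a negative amount; discard.
tempeh + spinach with both targets exact would need a negative amount; discard.
kidney beans + broccoli with both tight: 3.241 servings and 0.1818 servings → $2.87.
kidney beans + spinach with both tight: 3.127 servings and 0.1854 servings → $2.85.
broccoli + spinach: intersection lies outside the first quadrant.
Cheapest feasible corner: $2.85.

$2.85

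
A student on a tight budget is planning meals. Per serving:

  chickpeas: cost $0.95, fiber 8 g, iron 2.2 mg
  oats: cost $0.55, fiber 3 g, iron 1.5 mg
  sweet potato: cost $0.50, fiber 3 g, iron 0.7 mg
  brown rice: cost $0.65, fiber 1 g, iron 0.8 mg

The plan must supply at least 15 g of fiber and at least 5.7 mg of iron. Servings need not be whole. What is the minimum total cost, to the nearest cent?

$2.23

For a min-cost LP with two ≥-constraints, a basic feasible solution has at most two positive variables.
chickpeas only: max(15/8, 5.7/2.2) = 2.591 servings → $2.46.
oats only: max(15/3, 5.7/1.5) = 5 servings → $2.75.
sweet potato only: max(15/3, 5.7/0.7) = 8.143 servings → $4.07.
brown rice only: max(15/1, 5.7/0.8) = 15 servings → $9.75.
chickpeas + oats with both tight: 1 serving and 2.333 servings → $2.23.
chickpeas + sweet potato with both targets exact would need a negative amount; discard.
chickpeas + brown rice with both tight: 1.5 servings and 3 servings → $3.38.
oats + sweet potato with both tight: 2.75 servings and 2.25 servings → $2.64.
oats + brown rice: the both-tight solution has a negative serving — not a feasible corner.
sweet potato + brown rice with both tight: 3.706 servings and 3.882 servings → $4.38.
So the least-cost plan costs $2.23.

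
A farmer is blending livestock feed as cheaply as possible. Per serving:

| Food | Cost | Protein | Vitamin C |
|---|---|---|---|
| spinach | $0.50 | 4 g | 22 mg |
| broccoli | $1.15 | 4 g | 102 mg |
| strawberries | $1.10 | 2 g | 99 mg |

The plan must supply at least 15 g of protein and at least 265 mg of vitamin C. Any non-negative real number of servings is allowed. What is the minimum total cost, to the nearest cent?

$3.36

Check every corner: each single food scaled to meet both minima, and each pair solved so both constraints bind.
spinach only: max(15/4, 265/22) = 12.05 servings → $6.02.
broccoli only: max(15/4, 265/102) = 3.75 servings → $4.31.
strawberries only: max(15/2, 265/99) = 7.5 servings → $8.25.
spinach + broccoli with both tight: 1.469 servings and 2.281 servings → $3.36.
spinach + strawberries with both tight: 2.713 servings and 2.074 servings → $3.64.
broccoli + strawberries: the both-tight solution has a negative serving — not a feasible corner.
Cheapest feasible corner: $3.36.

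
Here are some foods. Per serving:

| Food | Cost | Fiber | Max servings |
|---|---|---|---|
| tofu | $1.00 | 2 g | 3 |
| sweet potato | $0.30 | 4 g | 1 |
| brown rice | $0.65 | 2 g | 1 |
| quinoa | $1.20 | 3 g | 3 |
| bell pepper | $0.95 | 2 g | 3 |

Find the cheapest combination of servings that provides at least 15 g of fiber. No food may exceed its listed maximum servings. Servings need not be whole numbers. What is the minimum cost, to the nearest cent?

$4.55

Cost per g of fiber: sweet potato $0.0750, brown rice $0.3250, quinoa $0.4000, bell pepper $0.4750, tofu $0.5000.
Take 1 serving of sweet potato: +4.0 g fiber for $0.30 (total $0.30, still need 11.0 g).
Take 1 serving of brown rice: +2.0 g fiber for $0.65 (total $0.95, still need 9.0 g).
Take 3 servings of quinoa: +9.0 g fiber for $3.60 (total $4.55, still need 0.0 g).
Filling from the cheapest source first is optimal under one linear minimum: $4.55.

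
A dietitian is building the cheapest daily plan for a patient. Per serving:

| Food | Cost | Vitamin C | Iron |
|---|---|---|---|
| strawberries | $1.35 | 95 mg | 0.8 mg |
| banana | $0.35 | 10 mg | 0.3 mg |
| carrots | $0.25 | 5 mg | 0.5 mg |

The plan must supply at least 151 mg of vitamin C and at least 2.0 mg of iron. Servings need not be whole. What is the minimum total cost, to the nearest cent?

Minimising a linear cost over {vitamin C ≥ 151, iron ≥ 2.0, servings ≥ 0} — the optimum is at a vertex, using one or two foods.
strawberries only: max(151/95, 2.0/0.8) = 2.5 servings → $3.38.
banana only: max(151/10, 2.0/0.3) = 15.1 servings → $5.29.
carrots only: max(151/5, 2.0/0.5) = 30.2 servings → $7.55.
strawberries + banana with both tight: 1.234 servings and 3.376 servings → $2.85.
strawberries + carrots with both tight: 1.506 servings and 1.591 servings → $2.43.
banana + carrots: the both-tight solution has a negative serving — not a feasible corner.
So the least-cost plan costs $2.43.

$2.43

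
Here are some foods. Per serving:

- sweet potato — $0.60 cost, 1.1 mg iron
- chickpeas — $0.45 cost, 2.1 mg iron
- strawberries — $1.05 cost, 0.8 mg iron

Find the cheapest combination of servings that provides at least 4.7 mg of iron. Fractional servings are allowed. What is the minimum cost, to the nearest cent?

Cost per mg of iron: chickpeas $0.2143, sweet potato $0.5455, strawberries $1.3125.
With no serving limits, use only chickpeas: 4.7 mg / 2.1 mg = 2.238 servings × $0.45 = $1.01.

$1.01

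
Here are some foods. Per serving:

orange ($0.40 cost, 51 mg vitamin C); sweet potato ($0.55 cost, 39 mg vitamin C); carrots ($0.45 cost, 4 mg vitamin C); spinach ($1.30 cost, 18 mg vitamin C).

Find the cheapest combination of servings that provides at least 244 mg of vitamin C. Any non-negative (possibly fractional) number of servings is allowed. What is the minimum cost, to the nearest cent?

$1.91

Cost per mg of vitamin C: orange $0.0078, sweet potato $0.0141, spinach $0.0722, carrots $0.1125.
With no serving limits, use only orange: 244 mg / 51 mg = 4.784 servings × $0.40 = $1.91.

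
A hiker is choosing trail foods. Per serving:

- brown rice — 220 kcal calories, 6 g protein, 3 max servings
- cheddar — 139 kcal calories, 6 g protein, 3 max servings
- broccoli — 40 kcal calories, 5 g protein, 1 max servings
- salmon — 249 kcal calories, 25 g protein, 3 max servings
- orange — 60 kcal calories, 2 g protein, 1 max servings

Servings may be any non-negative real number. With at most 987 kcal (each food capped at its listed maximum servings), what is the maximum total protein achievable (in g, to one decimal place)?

88.6 g

Protein per kcal: broccoli 0.125, salmon 0.1004, cheddar 0.04317, orange 0.03333, brown rice 0.02727.
Take 1 serving of broccoli: uses 40 kcal, +5.0 g protein (running total 5.0 g).
Take 3 servings of salmon: uses 747 kcal, +75.0 g protein (running total 80.0 g).
Take 1.439 servings of cheddar: uses 200 kcal, +8.6 g protein (running total 88.6 g).
Greedy by best ratio exhausts the calories allowance optimally: 88.6 g.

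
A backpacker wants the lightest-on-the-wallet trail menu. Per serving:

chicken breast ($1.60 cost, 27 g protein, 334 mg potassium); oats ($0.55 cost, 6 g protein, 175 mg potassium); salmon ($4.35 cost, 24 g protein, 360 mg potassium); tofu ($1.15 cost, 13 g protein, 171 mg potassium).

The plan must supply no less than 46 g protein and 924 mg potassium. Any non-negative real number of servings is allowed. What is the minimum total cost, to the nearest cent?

Compare the cost at each extreme point of the feasible region.
chicken breast only: max(46/27, 924/334) = 2.766 servings → $4.43.
oats only: max(46/6, 924/175) = 7.667 servings → $4.22.
salmon only: max(46/24, 924/360) = 2.567 servings → $11.16.
tofu only: max(46/13, 924/171) = 5.404 servings → $6.21.
chicken breast + oats with both tight: 0.921 servings and 3.522 servings → $3.41.
chicken breast + salmon with both targets exact would need a negative amount; discard.
chicken breast + tofu with both targets exact would need a negative amount; discard.
oats + salmon with both tight: 2.753 servings and 1.228 servings → $6.86.
oats + tofu with both tight: 3.319 servings and 2.006 servings → $4.13.
salmon + tofu: the both-tight solution has a negative serving — not a feasible corner.
Cheapest feasible corner: $3.41.

$3.41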